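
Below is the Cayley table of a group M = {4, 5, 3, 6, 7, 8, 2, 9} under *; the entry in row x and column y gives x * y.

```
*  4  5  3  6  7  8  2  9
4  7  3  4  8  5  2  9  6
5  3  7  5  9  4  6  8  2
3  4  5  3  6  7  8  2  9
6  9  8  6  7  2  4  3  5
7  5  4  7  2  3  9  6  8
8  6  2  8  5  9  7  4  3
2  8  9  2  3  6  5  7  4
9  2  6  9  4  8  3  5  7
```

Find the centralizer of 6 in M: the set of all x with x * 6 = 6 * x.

Compare row 6 with column 6 entry by entry.
2 * 6 = 3 = 6 * 2, so 2 commutes with 6.
5 * 6 = 9 but 6 * 5 = 8, so 5 does not.
Collecting the elements that commute with 6: C(6) = {2, 3, 6, 7}.

{2, 3, 6, 7}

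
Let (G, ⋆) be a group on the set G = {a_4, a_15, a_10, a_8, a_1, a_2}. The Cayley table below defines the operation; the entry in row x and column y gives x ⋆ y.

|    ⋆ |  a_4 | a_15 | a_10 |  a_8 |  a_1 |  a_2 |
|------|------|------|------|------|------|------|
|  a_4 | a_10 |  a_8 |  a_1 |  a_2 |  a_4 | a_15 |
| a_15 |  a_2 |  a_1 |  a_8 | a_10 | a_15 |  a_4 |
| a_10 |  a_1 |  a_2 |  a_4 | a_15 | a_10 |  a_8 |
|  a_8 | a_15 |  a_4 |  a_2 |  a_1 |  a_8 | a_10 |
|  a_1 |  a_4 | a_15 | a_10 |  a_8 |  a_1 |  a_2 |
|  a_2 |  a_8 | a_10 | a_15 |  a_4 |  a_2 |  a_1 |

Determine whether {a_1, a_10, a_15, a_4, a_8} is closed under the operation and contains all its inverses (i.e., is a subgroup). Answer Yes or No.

a_10 ⋆ a_15 = a_2, which is not in {a_1, a_10, a_15, a_4, a_8}.
The subset is not closed under ⋆, so it is not a subgroup.

No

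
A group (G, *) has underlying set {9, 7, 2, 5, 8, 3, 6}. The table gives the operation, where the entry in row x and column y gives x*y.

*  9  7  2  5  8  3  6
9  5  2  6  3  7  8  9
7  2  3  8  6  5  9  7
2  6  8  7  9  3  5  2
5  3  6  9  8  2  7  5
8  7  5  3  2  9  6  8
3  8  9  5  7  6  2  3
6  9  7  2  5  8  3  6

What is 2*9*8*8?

2*9 = 6
6*8 = 8
8*8 = 9

9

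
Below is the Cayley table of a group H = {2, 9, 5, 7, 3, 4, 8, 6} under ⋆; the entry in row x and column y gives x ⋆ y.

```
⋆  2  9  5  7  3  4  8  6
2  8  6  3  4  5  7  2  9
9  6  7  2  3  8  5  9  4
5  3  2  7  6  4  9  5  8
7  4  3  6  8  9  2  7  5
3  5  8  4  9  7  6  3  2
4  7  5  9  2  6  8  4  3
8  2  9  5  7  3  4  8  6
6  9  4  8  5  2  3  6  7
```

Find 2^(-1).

First locate the identity: row 8 matches the header, so 8 is the identity.
Scan row 2 for 8: 2 ⋆ 2 = 8. Hence 2^(-1) = 2.

2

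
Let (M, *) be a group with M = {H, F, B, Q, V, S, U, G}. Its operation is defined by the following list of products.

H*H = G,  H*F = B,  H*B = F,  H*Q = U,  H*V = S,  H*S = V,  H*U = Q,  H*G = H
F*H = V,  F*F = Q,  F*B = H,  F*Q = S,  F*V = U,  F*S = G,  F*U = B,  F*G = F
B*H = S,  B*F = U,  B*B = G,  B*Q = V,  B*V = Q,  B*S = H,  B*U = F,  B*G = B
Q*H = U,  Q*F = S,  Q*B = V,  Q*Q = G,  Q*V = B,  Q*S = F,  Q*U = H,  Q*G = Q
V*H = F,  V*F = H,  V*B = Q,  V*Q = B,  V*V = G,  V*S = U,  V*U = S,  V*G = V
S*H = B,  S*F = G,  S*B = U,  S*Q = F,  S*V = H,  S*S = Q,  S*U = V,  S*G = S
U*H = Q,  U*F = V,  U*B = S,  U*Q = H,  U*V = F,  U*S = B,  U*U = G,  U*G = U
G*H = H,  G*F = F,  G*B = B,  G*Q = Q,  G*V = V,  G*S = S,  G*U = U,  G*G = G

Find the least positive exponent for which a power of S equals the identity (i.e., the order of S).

4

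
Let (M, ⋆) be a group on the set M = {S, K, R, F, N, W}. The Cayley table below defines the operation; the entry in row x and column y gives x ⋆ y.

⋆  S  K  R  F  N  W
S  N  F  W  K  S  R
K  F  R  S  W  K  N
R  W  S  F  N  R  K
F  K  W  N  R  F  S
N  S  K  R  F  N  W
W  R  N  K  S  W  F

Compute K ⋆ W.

N

Read row K, column W: K ⋆ W = N.
(Structurally, M here is isomorphic to the cyclic group Z_6.)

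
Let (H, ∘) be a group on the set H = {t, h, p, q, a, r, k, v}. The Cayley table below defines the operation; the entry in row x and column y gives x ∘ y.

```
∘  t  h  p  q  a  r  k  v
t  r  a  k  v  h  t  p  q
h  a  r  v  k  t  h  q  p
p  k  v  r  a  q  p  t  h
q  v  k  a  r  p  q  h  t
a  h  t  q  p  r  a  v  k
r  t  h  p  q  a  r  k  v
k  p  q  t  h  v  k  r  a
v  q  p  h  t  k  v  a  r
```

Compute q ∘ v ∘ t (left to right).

q ∘ v = t
t ∘ t = r
(Structurally, H here is isomorphic to the elementary abelian group (Z_2)^3.)

r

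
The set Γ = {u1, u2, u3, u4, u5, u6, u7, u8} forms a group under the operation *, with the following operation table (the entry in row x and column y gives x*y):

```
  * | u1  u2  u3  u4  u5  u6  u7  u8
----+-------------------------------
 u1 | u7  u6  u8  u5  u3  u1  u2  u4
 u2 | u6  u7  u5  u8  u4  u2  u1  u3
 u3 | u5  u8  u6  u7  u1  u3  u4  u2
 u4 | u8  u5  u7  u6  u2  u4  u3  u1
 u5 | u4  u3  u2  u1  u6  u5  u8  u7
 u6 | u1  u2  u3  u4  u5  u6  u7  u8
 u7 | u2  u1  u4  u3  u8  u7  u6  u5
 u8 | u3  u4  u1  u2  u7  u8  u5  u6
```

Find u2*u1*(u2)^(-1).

The identity is u6. In row u2, the entry u6 sits in column u1, so u2^(-1) = u1.
u2*u1 = u6
u6*u1 = u1

u1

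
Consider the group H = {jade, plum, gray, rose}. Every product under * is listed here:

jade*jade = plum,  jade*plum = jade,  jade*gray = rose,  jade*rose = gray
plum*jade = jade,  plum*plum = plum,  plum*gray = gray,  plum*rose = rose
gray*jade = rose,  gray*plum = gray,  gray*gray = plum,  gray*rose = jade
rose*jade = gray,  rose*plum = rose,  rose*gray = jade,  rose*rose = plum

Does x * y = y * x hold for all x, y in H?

Check whether the table is symmetric across its main diagonal.
Every entry (row x, col y) equals the entry (row y, col x), so H is abelian.

Yes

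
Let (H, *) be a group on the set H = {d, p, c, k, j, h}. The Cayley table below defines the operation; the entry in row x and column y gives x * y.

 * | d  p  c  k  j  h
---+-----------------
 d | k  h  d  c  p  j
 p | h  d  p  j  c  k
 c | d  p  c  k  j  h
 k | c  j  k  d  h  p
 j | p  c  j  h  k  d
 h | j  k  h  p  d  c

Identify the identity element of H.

The identity e satisfies e * x = x for all x, so its row in the table reproduces the column headers.
Row c reads: d, p, c, k, j, h — exactly the header order. So c is the identity.

c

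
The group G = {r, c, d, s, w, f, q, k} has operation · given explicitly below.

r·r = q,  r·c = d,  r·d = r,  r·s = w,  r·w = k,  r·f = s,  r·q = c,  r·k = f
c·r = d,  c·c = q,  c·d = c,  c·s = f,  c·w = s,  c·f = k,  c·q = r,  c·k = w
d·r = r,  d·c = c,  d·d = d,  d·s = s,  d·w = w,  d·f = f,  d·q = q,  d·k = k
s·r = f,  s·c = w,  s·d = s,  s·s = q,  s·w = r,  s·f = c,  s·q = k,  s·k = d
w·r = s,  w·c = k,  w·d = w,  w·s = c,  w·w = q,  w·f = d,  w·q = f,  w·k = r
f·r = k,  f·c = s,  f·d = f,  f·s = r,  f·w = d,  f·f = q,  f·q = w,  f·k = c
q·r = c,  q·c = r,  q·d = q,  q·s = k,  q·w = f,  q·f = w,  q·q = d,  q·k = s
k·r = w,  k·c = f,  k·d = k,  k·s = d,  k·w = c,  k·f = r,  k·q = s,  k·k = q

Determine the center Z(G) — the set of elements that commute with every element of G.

{d, q}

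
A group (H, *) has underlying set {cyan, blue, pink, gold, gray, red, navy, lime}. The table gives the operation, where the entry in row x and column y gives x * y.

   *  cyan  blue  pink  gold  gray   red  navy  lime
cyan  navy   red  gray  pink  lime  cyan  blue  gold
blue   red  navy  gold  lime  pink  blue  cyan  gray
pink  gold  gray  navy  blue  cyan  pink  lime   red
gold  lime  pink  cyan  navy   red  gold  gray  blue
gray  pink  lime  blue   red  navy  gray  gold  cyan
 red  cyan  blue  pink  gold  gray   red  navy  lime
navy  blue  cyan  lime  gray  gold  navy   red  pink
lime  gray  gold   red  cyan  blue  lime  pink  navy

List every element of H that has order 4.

{blue, cyan, gold, gray, lime, pink}

Identity is red. Compute the order of each non-identity element by repeated multiplication:
  cyan: cyan → navy → blue → red  (order 4)
  blue: blue → navy → cyan → red  (order 4)
  pink: pink → navy → lime → red  (order 4)
  gold: gold → navy → gray → red  (order 4)
  gray: gray → navy → gold → red  (order 4)
  navy: navy → red  (order 2)
  lime: lime → navy → pink → red  (order 4)
Elements of order 4: {blue, cyan, gold, gray, lime, pink}.
(Structurally, H here is isomorphic to the quaternion group Q_8.)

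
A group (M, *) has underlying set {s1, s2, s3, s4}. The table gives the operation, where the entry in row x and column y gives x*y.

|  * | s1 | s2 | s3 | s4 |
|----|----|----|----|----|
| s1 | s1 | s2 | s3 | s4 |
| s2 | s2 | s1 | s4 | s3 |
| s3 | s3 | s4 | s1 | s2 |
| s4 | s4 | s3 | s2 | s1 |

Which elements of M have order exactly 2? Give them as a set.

Identity is s1. Compute the order of each non-identity element by repeated multiplication:
  s2: s2 → s1  (order 2)
  s3: s3 → s1  (order 2)
  s4: s4 → s1  (order 2)
Elements of order 2: {s2, s3, s4}.

{s2, s3, s4}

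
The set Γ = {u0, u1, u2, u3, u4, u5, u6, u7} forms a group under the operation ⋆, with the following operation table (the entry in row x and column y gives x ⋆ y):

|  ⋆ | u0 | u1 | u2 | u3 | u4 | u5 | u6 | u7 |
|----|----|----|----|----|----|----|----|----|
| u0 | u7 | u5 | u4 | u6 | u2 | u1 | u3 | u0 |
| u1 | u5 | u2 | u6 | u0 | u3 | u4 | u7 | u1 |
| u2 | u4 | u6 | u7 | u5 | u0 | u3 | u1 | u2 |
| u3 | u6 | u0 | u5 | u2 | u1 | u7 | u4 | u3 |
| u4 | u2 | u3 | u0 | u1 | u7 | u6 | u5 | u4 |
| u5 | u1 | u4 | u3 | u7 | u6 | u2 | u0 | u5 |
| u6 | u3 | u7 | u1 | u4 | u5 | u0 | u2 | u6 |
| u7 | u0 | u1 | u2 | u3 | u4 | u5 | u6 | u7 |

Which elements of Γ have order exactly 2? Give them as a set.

Identity is u7. Compute the order of each non-identity element by repeated multiplication:
  u0: u0 → u7  (order 2)
  u1: u1 → u2 → u6 → u7  (order 4)
  u2: u2 → u7  (order 2)
  u3: u3 → u2 → u5 → u7  (order 4)
  u4: u4 → u7  (order 2)
  u5: u5 → u2 → u3 → u7  (order 4)
  u6: u6 → u2 → u1 → u7  (order 4)
Elements of order 2: {u0, u2, u4}.
(Structurally, Γ here is isomorphic to Z_2 x Z_4.)

{u0, u2, u4}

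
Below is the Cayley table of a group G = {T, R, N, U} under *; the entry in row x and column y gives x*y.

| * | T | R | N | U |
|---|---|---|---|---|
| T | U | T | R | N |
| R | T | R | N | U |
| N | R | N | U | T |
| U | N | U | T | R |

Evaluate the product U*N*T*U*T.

U*N = T
T*T = U
U*U = R
R*T = T

T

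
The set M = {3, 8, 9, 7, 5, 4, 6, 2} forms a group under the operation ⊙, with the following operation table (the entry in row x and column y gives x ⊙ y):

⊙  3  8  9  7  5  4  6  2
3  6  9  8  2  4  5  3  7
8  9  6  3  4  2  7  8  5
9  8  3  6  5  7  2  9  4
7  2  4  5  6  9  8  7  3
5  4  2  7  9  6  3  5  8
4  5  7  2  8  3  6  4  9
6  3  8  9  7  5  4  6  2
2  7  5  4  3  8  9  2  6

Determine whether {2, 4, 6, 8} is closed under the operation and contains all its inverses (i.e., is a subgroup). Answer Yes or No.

No

4 ⊙ 8 = 7, which is not in {2, 4, 6, 8}.
The subset is not closed under ⊙, so it is not a subgroup.
(Structurally, M here is isomorphic to the elementary abelian group (Z_2)^3.)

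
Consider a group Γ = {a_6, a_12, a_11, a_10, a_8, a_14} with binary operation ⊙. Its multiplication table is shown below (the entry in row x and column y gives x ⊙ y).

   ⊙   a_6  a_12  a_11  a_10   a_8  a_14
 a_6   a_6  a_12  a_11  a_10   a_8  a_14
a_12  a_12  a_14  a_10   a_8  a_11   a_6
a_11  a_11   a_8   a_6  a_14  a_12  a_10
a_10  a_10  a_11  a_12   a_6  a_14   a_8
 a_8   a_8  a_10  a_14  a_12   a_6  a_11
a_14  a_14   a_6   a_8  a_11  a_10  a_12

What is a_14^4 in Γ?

a_14

a_14^1 = a_14
a_14^2 = a_14 ⊙ a_14 = a_12
a_14^3 = a_12 ⊙ a_14 = a_6
a_14^4 = a_6 ⊙ a_14 = a_14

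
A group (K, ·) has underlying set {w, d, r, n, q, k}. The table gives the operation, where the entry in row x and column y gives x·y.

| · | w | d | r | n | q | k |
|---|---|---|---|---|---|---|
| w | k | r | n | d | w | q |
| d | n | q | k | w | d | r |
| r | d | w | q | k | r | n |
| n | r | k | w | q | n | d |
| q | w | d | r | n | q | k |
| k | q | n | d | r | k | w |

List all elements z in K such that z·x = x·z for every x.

{q}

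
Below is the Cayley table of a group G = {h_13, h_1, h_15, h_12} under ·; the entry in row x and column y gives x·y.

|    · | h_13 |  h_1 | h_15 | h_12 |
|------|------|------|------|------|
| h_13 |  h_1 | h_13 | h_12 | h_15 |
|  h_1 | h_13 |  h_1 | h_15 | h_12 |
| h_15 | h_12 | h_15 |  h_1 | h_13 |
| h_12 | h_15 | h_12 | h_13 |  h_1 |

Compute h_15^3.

h_15^1 = h_15
h_15^2 = h_15·h_15 = h_1
h_15^3 = h_1·h_15 = h_15
(Structurally, G here is isomorphic to the Klein four-group V_4.)

h_15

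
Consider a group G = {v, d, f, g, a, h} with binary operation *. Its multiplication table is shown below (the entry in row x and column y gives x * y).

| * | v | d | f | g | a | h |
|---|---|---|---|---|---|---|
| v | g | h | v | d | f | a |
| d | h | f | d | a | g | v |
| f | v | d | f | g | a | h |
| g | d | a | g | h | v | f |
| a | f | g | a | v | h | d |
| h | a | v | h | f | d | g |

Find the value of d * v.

Read row d, column v: d * v = h.

h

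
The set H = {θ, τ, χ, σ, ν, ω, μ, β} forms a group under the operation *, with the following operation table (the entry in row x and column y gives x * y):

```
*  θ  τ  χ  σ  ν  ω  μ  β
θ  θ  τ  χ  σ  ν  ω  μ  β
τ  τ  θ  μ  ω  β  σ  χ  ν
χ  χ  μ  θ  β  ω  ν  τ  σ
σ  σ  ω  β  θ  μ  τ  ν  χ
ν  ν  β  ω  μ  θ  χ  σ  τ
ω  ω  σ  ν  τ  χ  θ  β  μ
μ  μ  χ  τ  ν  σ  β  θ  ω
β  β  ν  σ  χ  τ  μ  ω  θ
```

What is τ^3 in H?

τ

τ^1 = τ
τ^2 = τ * τ = θ
τ^3 = θ * τ = τ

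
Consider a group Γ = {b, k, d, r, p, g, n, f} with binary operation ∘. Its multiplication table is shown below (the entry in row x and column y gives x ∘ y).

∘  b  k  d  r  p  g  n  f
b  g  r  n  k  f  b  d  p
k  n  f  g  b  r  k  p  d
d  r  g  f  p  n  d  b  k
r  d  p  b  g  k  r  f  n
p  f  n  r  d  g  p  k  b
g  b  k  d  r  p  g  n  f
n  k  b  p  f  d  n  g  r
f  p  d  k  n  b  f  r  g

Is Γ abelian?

No

d ∘ r = p but r ∘ d = b.
Since d and r do not commute, Γ is not abelian.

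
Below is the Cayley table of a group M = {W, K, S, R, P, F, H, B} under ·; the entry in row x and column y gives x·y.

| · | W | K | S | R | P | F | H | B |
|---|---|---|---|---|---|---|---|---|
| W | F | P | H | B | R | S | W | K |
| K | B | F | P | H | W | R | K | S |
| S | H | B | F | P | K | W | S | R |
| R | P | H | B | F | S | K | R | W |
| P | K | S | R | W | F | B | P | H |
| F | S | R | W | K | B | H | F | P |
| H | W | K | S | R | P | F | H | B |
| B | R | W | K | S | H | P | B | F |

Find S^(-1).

W

First locate the identity: row H matches the header, so H is the identity.
Scan row S for H: S·W = H. Hence S^(-1) = W.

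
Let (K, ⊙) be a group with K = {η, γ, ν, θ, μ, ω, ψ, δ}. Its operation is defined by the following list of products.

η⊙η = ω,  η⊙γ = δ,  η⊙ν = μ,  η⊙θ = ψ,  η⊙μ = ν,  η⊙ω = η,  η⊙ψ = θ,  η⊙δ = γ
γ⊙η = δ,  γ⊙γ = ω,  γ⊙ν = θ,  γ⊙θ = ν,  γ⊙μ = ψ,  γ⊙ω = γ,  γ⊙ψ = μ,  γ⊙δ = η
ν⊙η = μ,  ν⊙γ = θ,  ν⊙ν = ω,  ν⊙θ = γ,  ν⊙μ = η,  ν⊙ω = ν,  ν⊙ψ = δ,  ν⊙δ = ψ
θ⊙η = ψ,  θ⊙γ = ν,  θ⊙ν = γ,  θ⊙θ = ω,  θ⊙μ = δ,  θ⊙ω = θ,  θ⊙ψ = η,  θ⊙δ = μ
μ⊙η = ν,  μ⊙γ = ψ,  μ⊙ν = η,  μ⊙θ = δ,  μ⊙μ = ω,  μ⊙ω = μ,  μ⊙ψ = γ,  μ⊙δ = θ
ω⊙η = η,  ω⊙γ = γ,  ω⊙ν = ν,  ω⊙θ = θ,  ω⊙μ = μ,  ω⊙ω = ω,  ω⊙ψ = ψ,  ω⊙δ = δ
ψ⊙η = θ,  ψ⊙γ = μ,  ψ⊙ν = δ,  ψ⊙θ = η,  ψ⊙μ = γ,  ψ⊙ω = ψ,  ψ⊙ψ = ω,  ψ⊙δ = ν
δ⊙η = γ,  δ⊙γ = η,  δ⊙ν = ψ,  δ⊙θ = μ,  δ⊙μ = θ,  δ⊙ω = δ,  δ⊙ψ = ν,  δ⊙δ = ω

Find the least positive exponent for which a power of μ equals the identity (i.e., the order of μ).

The identity element is ω (its row matches the header).
μ^1 = μ
μ^2 = μ ⊙ μ = ω
The first power of μ equal to the identity is μ^2, so ord(μ) = 2.

2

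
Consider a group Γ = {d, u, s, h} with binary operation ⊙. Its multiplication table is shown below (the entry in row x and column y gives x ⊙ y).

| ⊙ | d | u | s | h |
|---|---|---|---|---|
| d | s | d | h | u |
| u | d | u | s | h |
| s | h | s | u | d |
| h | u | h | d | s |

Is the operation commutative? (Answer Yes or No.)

Check whether the table is symmetric across its main diagonal.
Every entry (row x, col y) equals the entry (row y, col x), so Γ is abelian.

Yes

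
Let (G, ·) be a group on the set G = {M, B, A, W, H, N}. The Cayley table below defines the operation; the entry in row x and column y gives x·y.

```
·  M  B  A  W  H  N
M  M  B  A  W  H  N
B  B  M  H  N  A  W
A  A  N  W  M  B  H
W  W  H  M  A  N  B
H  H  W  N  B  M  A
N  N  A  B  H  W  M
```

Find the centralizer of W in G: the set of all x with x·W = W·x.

Compare row W with column W entry by entry.
A·W = M = W·A, so A commutes with W.
H·W = B but W·H = N, so H does not.
Collecting the elements that commute with W: C(W) = {A, M, W}.

{A, M, W}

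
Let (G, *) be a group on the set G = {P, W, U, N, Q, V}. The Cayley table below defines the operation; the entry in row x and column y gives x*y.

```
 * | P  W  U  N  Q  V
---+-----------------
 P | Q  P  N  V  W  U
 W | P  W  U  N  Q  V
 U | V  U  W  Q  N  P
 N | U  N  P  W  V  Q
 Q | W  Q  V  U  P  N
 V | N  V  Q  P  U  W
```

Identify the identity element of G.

The identity e satisfies e*x = x for all x, so its row in the table reproduces the column headers.
Row W reads: P, W, U, N, Q, V — exactly the header order. So W is the identity.

W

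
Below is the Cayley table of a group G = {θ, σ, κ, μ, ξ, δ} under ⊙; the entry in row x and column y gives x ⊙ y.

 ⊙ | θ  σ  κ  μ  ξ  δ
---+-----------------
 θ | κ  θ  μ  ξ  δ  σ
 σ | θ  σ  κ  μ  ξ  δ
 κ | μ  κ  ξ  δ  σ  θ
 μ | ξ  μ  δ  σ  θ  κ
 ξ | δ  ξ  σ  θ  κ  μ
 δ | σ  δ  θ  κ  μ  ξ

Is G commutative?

Check whether the table is symmetric across its main diagonal.
Every entry (row x, col y) equals the entry (row y, col x), so G is abelian.

Yes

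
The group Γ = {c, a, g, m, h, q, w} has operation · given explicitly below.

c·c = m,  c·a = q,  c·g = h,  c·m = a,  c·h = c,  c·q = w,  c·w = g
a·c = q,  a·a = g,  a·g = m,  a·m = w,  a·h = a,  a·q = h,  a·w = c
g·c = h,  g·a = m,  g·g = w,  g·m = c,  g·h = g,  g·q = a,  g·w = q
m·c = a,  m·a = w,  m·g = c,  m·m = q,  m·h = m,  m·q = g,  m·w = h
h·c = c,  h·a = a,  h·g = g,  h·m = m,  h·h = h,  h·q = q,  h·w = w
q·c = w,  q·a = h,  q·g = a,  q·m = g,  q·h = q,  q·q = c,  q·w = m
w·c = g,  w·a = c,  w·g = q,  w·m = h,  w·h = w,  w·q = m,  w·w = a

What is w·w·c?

q

w·w = a
a·c = q
(Structurally, Γ here is isomorphic to the cyclic group Z_7.)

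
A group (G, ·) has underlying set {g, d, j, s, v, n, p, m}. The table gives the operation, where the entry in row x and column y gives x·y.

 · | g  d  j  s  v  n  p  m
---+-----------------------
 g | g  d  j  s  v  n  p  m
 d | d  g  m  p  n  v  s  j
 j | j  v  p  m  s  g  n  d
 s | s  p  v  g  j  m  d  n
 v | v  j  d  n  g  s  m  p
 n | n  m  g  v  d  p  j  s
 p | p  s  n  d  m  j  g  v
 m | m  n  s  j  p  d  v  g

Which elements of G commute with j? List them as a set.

{g, j, n, p}

Compare row j with column j entry by entry.
n·j = g = j·n, so n commutes with j.
d·j = m but j·d = v, so d does not.
Collecting the elements that commute with j: C(j) = {g, j, n, p}.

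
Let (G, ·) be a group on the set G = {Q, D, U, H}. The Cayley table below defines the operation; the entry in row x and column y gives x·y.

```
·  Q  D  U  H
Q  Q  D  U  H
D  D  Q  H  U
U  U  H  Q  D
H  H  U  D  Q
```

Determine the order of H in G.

The identity element is Q (its row matches the header).
H^1 = H
H^2 = H·H = Q
The first power of H equal to the identity is H^2, so ord(H) = 2.
(Structurally, G here is isomorphic to the Klein four-group V_4.)

2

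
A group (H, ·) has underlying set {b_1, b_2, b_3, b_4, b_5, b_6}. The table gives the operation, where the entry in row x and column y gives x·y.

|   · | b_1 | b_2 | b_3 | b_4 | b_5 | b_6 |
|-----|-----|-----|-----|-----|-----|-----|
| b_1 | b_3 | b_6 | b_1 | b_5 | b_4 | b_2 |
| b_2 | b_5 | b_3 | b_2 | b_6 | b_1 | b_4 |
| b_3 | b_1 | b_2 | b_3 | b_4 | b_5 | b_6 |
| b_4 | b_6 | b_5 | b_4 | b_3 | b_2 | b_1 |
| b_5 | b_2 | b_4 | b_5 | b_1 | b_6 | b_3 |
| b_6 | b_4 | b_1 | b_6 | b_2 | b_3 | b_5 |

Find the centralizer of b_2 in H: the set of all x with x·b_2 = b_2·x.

Compare row b_2 with column b_2 entry by entry.
b_4·b_2 = b_5 but b_2·b_4 = b_6, so b_4 does not.
Collecting the elements that commute with b_2: C(b_2) = {b_2, b_3}.

{b_2, b_3}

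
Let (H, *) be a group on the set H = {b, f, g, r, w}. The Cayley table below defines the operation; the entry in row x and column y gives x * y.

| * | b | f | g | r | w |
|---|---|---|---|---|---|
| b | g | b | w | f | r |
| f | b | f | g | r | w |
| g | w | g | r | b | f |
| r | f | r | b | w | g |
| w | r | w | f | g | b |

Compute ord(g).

The identity element is f (its row matches the header).
g^1 = g
g^2 = g * g = r
g^3 = r * g = b
g^4 = b * g = w
g^5 = w * g = f
The first power of g equal to the identity is g^5, so ord(g) = 5.
(Structurally, H here is isomorphic to the cyclic group Z_5.)

5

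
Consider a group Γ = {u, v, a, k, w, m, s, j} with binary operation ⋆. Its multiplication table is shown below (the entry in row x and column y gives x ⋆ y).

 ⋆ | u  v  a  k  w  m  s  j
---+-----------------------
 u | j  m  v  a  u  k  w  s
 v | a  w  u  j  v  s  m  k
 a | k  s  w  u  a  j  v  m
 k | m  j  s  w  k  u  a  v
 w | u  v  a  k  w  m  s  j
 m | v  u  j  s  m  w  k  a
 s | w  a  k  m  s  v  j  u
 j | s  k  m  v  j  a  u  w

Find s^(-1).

First locate the identity: row w matches the header, so w is the identity.
Scan row s for w: s ⋆ u = w. Hence s^(-1) = u.
(Structurally, Γ here is isomorphic to the dihedral group D_4.)

u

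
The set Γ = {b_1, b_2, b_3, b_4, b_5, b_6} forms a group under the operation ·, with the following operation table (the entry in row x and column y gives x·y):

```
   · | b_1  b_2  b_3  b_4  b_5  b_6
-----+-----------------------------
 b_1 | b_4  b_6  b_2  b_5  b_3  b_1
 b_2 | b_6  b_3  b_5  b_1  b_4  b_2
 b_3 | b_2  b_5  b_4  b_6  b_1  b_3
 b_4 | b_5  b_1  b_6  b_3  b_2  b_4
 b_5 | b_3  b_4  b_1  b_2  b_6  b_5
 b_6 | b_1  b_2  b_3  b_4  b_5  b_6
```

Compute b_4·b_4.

b_3

Read row b_4, column b_4: b_4·b_4 = b_3.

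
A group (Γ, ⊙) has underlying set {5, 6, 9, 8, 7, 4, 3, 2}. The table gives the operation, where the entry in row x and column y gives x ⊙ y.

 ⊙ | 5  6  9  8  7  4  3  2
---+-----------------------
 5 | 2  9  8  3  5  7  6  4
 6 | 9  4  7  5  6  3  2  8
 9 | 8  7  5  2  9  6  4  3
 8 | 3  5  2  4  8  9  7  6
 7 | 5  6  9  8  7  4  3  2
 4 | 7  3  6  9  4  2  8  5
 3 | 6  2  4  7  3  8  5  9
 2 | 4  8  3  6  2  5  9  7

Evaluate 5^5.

5

5^1 = 5
5^2 = 5 ⊙ 5 = 2
5^3 = 2 ⊙ 5 = 4
5^4 = 4 ⊙ 5 = 7
5^5 = 7 ⊙ 5 = 5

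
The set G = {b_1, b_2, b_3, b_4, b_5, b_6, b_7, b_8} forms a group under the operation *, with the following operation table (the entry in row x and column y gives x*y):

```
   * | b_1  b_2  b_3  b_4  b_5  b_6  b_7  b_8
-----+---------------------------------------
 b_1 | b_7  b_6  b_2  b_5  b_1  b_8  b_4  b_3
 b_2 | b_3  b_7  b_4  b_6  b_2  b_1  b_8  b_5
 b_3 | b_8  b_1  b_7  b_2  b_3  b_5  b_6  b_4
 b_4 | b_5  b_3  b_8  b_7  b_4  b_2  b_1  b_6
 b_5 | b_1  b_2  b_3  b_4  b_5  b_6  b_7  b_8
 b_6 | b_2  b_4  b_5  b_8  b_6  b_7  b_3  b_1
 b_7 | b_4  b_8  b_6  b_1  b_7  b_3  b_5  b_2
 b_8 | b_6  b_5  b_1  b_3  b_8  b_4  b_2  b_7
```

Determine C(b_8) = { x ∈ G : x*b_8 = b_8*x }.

Compare row b_8 with column b_8 entry by entry.
b_7*b_8 = b_2 = b_8*b_7, so b_7 commutes with b_8.
b_4*b_8 = b_6 but b_8*b_4 = b_3, so b_4 does not.
Collecting the elements that commute with b_8: C(b_8) = {b_2, b_5, b_7, b_8}.

{b_2, b_5, b_7, b_8}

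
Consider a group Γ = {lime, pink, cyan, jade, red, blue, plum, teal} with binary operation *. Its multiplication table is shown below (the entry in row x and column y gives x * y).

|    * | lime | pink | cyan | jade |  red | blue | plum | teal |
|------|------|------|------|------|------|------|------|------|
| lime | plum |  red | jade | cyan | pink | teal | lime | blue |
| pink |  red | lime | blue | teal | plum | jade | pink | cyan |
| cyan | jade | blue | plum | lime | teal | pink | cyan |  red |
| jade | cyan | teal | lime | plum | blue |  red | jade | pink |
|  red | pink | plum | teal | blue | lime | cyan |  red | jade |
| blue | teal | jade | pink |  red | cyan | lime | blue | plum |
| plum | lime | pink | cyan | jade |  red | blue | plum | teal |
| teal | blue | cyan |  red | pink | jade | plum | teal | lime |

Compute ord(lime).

The identity element is plum (its row matches the header).
lime^1 = lime
lime^2 = lime * lime = plum
The first power of lime equal to the identity is lime^2, so ord(lime) = 2.

2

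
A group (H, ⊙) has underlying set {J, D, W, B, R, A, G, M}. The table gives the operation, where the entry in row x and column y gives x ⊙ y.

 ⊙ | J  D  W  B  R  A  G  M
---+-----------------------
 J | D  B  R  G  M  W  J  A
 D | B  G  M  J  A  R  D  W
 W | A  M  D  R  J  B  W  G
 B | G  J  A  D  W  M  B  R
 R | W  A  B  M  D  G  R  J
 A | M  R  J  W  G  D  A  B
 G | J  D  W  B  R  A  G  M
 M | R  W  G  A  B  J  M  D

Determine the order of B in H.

The identity element is G (its row matches the header).
B^1 = B
B^2 = B ⊙ B = D
B^3 = D ⊙ B = J
B^4 = J ⊙ B = G
The first power of B equal to the identity is B^4, so ord(B) = 4.
(Structurally, H here is isomorphic to the quaternion group Q_8.)

4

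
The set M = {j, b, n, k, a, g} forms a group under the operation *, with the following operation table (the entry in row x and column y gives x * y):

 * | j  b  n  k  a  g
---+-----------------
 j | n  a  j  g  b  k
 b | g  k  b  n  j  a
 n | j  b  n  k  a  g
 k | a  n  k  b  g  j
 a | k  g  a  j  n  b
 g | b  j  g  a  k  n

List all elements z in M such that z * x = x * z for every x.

An element z is central iff its row equals its column in the table.
For j: j * k = g ≠ a = k * j, so j ∉ Z.
Checking each element this way leaves Z(M) = {n}.

{n}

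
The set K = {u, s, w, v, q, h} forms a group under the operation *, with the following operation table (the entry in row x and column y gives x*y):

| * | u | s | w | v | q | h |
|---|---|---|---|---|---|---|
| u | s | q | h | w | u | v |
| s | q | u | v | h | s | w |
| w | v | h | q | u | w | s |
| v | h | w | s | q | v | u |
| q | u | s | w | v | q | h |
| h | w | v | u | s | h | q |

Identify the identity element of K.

The identity e satisfies e*x = x for all x, so its row in the table reproduces the column headers.
Row q reads: u, s, w, v, q, h — exactly the header order. So q is the identity.

q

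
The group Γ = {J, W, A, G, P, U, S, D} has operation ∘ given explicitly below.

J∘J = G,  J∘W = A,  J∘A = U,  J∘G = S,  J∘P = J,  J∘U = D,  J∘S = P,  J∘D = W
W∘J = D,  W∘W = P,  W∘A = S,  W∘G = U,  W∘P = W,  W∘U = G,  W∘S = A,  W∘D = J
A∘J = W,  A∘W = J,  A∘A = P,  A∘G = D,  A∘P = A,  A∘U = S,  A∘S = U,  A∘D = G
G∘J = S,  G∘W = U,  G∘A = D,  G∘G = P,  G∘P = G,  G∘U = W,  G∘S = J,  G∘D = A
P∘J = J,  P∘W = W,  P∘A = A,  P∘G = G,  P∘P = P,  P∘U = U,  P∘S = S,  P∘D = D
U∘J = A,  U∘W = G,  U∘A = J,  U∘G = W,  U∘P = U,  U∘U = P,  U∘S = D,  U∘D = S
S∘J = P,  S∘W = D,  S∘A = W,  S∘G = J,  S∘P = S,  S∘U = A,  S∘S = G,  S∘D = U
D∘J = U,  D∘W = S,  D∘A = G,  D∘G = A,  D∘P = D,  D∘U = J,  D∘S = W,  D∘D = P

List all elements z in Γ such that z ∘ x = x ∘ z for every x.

{G, P}

An element z is central iff its row equals its column in the table.
For J: J ∘ D = W ≠ U = D ∘ J, so J ∉ Z.
Checking each element this way leaves Z(Γ) = {G, P}.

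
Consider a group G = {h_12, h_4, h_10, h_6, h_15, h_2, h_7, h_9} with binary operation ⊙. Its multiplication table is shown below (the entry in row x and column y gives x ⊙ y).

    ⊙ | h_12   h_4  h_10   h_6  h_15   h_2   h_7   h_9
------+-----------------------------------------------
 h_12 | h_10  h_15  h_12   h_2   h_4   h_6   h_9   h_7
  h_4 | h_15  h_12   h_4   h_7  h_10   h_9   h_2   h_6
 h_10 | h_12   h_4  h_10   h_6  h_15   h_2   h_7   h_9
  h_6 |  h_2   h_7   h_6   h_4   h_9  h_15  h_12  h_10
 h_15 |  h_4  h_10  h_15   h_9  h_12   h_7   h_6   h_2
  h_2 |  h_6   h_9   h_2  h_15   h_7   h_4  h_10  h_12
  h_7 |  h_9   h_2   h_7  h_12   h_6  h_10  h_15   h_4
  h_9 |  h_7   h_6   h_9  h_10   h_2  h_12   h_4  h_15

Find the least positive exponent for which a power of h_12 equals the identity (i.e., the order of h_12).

2

The identity element is h_10 (its row matches the header).
h_12^1 = h_12
h_12^2 = h_12 ⊙ h_12 = h_10
The first power of h_12 equal to the identity is h_12^2, so ord(h_12) = 2.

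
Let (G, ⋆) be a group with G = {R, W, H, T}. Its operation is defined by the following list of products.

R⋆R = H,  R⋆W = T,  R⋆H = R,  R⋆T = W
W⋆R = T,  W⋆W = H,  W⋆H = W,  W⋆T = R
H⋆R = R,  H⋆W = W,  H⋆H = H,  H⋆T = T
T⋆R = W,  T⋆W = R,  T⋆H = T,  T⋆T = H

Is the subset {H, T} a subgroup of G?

{H, T} contains the identity H.
Checking products: every product of two elements of {H, T} (read from the table) lies in {H, T}, so the set is closed.
In a finite group, a nonempty closed subset is a subgroup. So {H, T} ≤ G.

Yes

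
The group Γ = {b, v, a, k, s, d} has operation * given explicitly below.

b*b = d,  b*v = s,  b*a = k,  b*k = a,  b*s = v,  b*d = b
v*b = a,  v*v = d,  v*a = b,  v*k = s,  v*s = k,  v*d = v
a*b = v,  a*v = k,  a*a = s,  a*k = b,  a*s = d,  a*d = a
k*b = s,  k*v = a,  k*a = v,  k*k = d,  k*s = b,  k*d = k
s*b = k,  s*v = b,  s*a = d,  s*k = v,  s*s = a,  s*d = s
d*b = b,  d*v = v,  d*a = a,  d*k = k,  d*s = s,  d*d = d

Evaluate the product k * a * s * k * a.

a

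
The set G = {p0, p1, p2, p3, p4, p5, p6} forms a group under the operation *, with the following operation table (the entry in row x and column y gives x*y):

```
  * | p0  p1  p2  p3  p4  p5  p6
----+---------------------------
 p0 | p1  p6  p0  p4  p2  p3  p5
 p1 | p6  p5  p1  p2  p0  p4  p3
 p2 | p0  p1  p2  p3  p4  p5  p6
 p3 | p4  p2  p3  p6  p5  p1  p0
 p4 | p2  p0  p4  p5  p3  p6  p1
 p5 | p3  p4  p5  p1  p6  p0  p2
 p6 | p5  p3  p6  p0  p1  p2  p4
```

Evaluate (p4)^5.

p4^1 = p4
p4^2 = p4*p4 = p3
p4^3 = p3*p4 = p5
p4^4 = p5*p4 = p6
p4^5 = p6*p4 = p1

p1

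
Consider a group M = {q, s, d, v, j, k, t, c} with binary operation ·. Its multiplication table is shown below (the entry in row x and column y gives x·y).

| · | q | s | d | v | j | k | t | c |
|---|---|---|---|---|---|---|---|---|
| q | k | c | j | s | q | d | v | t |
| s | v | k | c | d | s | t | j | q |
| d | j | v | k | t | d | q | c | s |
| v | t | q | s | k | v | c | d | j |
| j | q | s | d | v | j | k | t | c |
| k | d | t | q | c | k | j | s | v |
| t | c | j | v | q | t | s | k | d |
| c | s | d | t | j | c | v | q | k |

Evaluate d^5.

d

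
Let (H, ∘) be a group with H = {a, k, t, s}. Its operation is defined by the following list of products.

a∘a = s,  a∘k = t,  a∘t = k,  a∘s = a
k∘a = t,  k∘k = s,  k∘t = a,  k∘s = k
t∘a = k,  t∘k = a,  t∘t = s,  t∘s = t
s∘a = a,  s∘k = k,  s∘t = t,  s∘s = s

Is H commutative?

Check whether the table is symmetric across its main diagonal.
Every entry (row x, col y) equals the entry (row y, col x), so H is abelian.

Yes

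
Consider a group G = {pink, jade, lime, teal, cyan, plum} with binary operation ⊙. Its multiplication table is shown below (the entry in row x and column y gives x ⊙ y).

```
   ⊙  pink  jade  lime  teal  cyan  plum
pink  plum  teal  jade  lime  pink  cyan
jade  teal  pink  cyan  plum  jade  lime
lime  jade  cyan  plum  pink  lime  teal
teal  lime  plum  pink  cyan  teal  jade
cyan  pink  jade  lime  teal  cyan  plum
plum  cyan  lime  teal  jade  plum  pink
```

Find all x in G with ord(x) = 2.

Identity is cyan. Compute the order of each non-identity element by repeated multiplication:
  pink: pink → plum → cyan  (order 3)
  jade: jade → pink → teal → plum → lime → cyan  (order 6)
  lime: lime → plum → teal → pink → jade → cyan  (order 6)
  teal: teal → cyan  (order 2)
  plum: plum → pink → cyan  (order 3)
Elements of order 2: {teal}.
(Structurally, G here is isomorphic to the cyclic group Z_6.)

{teal}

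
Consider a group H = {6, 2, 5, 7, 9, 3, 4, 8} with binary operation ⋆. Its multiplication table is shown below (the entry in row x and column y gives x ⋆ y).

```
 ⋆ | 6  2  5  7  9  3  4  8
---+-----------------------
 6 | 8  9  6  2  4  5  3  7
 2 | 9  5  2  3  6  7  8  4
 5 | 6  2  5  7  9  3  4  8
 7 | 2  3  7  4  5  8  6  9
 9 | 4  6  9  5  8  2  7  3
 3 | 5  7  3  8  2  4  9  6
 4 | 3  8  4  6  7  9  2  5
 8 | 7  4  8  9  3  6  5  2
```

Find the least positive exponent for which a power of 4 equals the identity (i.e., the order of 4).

The identity element is 5 (its row matches the header).
4^1 = 4
4^2 = 4 ⋆ 4 = 2
4^3 = 2 ⋆ 4 = 8
4^4 = 8 ⋆ 4 = 5
The first power of 4 equal to the identity is 4^4, so ord(4) = 4.

4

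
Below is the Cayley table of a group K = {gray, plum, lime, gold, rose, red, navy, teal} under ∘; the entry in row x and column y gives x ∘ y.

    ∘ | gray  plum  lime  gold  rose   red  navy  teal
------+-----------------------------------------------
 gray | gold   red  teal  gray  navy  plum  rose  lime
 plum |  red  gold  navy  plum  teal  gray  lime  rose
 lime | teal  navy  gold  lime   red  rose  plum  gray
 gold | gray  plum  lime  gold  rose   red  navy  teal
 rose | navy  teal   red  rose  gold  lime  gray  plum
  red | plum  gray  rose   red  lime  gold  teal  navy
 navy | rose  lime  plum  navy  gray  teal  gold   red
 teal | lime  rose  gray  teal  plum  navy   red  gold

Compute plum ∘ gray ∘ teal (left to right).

plum ∘ gray = red
red ∘ teal = navy

navy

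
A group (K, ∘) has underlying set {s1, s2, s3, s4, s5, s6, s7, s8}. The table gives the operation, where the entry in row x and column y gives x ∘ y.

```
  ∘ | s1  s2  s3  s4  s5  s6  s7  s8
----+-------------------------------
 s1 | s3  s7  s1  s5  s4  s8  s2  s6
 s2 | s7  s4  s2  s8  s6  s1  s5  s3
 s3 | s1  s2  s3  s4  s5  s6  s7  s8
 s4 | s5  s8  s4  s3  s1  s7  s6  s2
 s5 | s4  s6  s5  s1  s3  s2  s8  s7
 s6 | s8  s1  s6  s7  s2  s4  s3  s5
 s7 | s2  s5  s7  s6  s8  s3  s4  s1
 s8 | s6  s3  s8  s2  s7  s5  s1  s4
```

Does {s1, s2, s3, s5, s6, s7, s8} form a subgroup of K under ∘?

No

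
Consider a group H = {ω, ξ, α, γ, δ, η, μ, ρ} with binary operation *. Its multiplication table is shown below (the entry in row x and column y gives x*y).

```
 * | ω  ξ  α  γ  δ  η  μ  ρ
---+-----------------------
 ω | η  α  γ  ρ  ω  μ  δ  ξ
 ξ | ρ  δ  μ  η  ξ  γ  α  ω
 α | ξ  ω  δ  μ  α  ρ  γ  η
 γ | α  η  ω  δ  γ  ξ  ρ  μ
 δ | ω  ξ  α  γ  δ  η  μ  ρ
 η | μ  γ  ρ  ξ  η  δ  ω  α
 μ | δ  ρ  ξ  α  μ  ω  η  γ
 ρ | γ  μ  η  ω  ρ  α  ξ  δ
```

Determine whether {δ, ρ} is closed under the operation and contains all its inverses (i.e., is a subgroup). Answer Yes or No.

{δ, ρ} contains the identity δ.
Checking products: every product of two elements of {δ, ρ} (read from the table) lies in {δ, ρ}, so the set is closed.
In a finite group, a nonempty closed subset is a subgroup. So {δ, ρ} ≤ H.
(Structurally, H here is isomorphic to the dihedral group D_4.)

Yes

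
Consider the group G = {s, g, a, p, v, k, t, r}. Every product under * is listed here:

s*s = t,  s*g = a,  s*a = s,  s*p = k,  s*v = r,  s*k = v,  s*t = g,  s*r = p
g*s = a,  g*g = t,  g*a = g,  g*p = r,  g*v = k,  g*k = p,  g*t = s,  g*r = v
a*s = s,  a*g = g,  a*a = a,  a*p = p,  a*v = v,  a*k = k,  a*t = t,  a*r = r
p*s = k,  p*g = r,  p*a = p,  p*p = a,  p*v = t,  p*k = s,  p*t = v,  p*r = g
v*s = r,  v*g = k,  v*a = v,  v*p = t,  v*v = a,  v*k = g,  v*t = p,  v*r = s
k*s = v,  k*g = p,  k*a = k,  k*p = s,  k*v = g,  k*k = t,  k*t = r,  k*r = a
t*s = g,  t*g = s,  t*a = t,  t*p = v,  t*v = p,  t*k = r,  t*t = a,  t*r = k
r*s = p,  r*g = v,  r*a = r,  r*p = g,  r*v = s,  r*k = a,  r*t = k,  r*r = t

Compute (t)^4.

a

t^1 = t
t^2 = t*t = a
t^3 = a*t = t
t^4 = t*t = a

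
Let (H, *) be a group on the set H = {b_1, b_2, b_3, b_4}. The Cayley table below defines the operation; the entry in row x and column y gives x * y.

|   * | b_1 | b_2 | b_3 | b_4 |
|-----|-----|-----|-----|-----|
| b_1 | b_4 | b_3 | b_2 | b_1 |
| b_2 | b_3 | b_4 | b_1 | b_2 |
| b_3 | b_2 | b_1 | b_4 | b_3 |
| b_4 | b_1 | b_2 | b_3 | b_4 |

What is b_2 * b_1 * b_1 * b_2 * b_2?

b_2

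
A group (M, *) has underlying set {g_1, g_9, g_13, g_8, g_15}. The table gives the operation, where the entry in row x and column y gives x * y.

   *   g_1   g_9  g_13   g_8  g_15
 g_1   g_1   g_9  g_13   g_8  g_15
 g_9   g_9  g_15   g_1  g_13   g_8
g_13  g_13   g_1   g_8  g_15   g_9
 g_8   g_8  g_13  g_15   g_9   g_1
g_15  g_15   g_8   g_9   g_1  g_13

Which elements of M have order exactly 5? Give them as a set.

{g_13, g_15, g_8, g_9}

Identity is g_1. Compute the order of each non-identity element by repeated multiplication:
  g_9: g_9 → g_15 → g_8 → g_13 → g_1  (order 5)
  g_13: g_13 → g_8 → g_15 → g_9 → g_1  (order 5)
  g_8: g_8 → g_9 → g_13 → g_15 → g_1  (order 5)
  g_15: g_15 → g_13 → g_9 → g_8 → g_1  (order 5)
Elements of order 5: {g_13, g_15, g_8, g_9}.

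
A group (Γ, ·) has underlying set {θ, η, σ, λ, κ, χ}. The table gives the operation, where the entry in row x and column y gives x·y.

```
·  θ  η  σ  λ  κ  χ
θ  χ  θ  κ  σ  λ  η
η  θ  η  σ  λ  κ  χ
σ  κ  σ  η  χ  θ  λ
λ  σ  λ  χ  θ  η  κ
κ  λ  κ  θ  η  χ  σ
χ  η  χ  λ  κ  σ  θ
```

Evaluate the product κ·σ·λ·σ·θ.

θ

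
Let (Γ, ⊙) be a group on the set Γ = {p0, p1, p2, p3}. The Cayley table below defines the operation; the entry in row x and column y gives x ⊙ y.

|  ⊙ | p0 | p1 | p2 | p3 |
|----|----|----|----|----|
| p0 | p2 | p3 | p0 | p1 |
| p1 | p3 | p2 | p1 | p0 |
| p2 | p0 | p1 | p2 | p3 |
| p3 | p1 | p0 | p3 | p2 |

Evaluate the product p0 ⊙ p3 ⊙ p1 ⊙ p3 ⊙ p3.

p0 ⊙ p3 = p1
p1 ⊙ p1 = p2
p2 ⊙ p3 = p3
p3 ⊙ p3 = p2

p2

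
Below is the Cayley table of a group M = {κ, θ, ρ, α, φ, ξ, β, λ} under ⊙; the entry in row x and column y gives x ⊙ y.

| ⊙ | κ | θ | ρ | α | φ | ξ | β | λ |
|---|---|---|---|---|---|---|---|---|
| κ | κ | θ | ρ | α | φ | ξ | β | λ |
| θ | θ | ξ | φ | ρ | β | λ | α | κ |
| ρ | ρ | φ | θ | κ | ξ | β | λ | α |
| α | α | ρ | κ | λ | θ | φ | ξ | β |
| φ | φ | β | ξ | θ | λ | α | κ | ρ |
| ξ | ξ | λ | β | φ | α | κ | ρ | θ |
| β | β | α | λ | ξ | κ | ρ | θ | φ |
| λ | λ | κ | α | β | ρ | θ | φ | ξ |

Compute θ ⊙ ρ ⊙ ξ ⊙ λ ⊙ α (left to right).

ξ

θ ⊙ ρ = φ
φ ⊙ ξ = α
α ⊙ λ = β
β ⊙ α = ξ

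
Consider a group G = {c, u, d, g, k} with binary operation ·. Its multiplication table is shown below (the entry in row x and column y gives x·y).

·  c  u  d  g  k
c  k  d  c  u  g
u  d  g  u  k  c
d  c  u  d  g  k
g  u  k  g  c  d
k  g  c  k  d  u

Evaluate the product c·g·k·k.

c·g = u
u·k = c
c·k = g
(Structurally, G here is isomorphic to the cyclic group Z_5.)

g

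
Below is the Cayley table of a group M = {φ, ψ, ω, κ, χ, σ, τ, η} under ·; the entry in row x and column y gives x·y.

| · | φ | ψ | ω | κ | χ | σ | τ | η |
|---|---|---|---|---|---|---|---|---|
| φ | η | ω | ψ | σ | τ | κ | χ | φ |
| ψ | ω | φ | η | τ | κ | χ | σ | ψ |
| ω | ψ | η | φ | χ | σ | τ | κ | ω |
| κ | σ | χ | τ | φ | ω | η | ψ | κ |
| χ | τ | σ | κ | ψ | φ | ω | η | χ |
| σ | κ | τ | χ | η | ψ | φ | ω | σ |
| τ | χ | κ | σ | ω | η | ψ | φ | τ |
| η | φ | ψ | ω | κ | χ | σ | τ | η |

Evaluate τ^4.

η

τ^1 = τ
τ^2 = τ·τ = φ
τ^3 = φ·τ = χ
τ^4 = χ·τ = η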